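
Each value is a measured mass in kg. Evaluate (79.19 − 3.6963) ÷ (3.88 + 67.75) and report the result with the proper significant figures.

79.19 − 3.6963 = 75.4937, limited to 2 d.p. → 4 s.f.; 3.88 + 67.75 = 71.63, limited to 2 d.p. → 4 s.f.
Carrying full precision, 75.4937 ÷ 71.63 = 1.05393969007…; keep min(4, 4) = 4 s.f.
Rounded to 4 significant figures: 1.054.

1.054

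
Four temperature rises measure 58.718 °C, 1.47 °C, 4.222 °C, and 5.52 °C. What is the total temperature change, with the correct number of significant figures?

58.718 °C + 1.47 °C + 4.222 °C + 5.52 °C = 69.930 °C.
Addition/subtraction keeps the fewest decimal places: 58.718 → 3 decimal places, 1.47 → 2 decimal places, 4.222 → 3 decimal places, 5.52 → 2 decimal places; limit is 2.
Rounded to 2 decimal places: 69.93 °C.

69.93 °C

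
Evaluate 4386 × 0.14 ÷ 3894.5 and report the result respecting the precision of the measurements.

0.16

4386 × 0.14 ÷ 3894.5 = 0.157668506869…
Multiplication/division keeps the fewest significant figures: 4386 → 4 s.f., 0.14 → 2 s.f., 3894.5 → 5 s.f.; limit is 2.
Rounded to 2 significant figures: 0.16.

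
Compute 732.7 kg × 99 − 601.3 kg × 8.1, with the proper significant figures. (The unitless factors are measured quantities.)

732.7 × 99 = 72537.3 → 7.3 × 10⁴ kg (2 s.f., last digit at the 10^3 place).
601.3 × 8.1 = 4870.53 → 4.9 × 10³ kg (2 s.f., last digit at the 10^2 place).
Difference: 67666.77 kg; keep the coarser place, 10^3.
Result: 6.8 × 10⁴ kg.

6.8 × 10⁴ kg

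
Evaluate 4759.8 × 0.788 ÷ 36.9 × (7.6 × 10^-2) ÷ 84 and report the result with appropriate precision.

4759.8 × 0.788 ÷ 36.9 × (7.6 × 10^-2) ÷ 84 = 0.091965060782…
Multiplication/division keeps the fewest significant figures: 4759.8 → 5 s.f., 0.788 → 3 s.f., 36.9 → 3 s.f., 7.6 × 10^-2 → 2 s.f., 84 → 2 s.f.; limit is 2.
Rounded to 2 significant figures: 0.092.

0.092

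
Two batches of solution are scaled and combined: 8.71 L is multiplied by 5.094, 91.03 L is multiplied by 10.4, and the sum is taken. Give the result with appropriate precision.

8.71 × 5.094 = 44.36874 → 44.4 L (3 s.f., last digit at the 10^-1 place).
91.03 × 10.4 = 946.712 → 947 L (3 s.f., last digit at the 10^0 place).
Sum: 991.08074 L; keep the coarser place, 10^0.
Result: 991 L.

991 L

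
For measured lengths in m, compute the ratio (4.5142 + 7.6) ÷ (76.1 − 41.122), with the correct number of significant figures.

4.5142 + 7.6 = 12.1142, limited to 1 d.p. → 3 s.f.; 76.1 − 41.122 = 34.978, limited to 1 d.p. → 3 s.f.
Carrying full precision, 12.1142 ÷ 34.978 = 0.346337697982…; keep min(3, 3) = 3 s.f.
Rounded to 3 significant figures: 0.346.

0.346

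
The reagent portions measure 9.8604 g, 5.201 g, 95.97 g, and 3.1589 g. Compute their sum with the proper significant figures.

114.19 g

9.8604 g + 5.201 g + 95.97 g + 3.1589 g = 114.1903 g.
Addition/subtraction keeps the fewest decimal places: 9.8604 → 4 decimal places, 5.201 → 3 decimal places, 95.97 → 2 decimal places, 3.1589 → 4 decimal places; limit is 2.
Rounded to 2 decimal places: 114.19 g.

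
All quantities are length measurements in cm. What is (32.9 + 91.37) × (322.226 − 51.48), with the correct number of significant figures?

32.9 + 91.37 = 124.27, limited to 1 d.p. → 4 s.f.; 322.226 − 51.48 = 270.746, limited to 2 d.p. → 5 s.f.
Carrying full precision, 124.27 × 270.746 = 33645.60542; keep min(4, 5) = 4 s.f.
Rounded to 4 significant figures: 3.365 × 10^4 cm².

3.365 × 10^4 cm²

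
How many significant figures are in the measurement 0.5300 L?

0.5300: leading zeros are not significant; trailing zeros after a decimal point are significant.

4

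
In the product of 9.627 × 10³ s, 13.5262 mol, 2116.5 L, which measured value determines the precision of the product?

9.627 × 10³ s

9.627 × 10³ s → 4 s.f.; 13.5262 mol → 6 s.f.; 2116.5 L → 5 s.f.
The fewest is 4 significant figures, from 9.627 × 10³ s.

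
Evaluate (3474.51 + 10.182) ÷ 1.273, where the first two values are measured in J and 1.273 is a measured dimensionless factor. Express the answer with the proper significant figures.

2737 J

3474.51 J + 10.182 J = 3484.692 J; the sum is limited to 2 decimal places (6 s.f.).
Carrying full precision, 3484.692 ÷ 1.273 = 2737.38570306… J; 1.273 has 4 s.f., so the result keeps min(6, 4) = 4 s.f.
Rounded to 4 significant figures: 2737 J.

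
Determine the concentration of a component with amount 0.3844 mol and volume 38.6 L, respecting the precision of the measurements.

0.00996 mol/L

concentration = 0.3844 mol ÷ 38.6 L = 0.0099585492228… mol/L.
0.3844 has 4 significant figures; 38.6 has 3.
Division/multiplication keeps the fewest: 3 significant figures.
Rounded: 0.00996 mol/L.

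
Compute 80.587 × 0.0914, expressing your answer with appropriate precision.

80.587 × 0.0914 = 7.3656518
Multiplication/division keeps the fewest significant figures: 80.587 → 5 s.f., 0.0914 → 3 s.f.; limit is 3.
Rounded to 3 significant figures: 7.37.

7.37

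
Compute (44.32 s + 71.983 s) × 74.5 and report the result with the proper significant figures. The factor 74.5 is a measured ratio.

44.32 s + 71.983 s = 116.303 s; the sum is limited to 2 decimal places (5 s.f.).
Carrying full precision, 116.303 × 74.5 = 8664.5735 s; 74.5 has 3 s.f., so the result keeps min(5, 3) = 3 s.f.
Rounded to 3 significant figures: 8.66 × 10^3 s.

8.66 × 10^3 s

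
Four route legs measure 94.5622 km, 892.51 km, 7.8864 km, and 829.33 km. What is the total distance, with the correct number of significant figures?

1824.29 km

94.5622 km + 892.51 km + 7.8864 km + 829.33 km = 1824.2886 km.
Addition/subtraction keeps the fewest decimal places: 94.5622 → 4 decimal places, 892.51 → 2 decimal places, 7.8864 → 4 decimal places, 829.33 → 2 decimal places; limit is 2.
Rounded to 2 decimal places: 1824.29 km.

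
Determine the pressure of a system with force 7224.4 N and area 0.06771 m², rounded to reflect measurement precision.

pressure = 7224.4 N ÷ 0.06771 m² = 106696.204401… Pa.
7224.4 has 5 significant figures; 0.06771 has 4.
Division/multiplication keeps the fewest: 4 significant figures.
Rounded: 1.067 × 10^5 Pa.

1.067 × 10^5 Pa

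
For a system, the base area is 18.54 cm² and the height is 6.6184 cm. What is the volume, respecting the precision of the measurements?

122.7 cm³

volume = 18.54 cm² × 6.6184 cm = 122.705136 cm³.
18.54 has 4 significant figures; 6.6184 has 5.
Division/multiplication keeps the fewest: 4 significant figures.
Rounded: 122.7 cm³.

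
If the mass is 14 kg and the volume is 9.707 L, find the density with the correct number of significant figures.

1.4 kg/L

density = 14 kg ÷ 9.707 L = 1.44225816421… kg/L.
14 has 2 significant figures; 9.707 has 4.
Division/multiplication keeps the fewest: 2 significant figures.
Rounded: 1.4 kg/L.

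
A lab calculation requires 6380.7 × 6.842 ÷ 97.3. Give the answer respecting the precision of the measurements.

449

6380.7 × 6.842 ÷ 97.3 = 448.681905447…
Multiplication/division keeps the fewest significant figures: 6380.7 → 5 s.f., 6.842 → 4 s.f., 97.3 → 3 s.f.; limit is 3.
Rounded to 3 significant figures: 449.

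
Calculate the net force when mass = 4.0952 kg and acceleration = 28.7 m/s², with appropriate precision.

118 N

net force = 4.0952 kg × 28.7 m/s² = 117.53224 N.
4.0952 has 5 significant figures; 28.7 has 3.
Division/multiplication keeps the fewest: 3 significant figures.
Rounded: 118 N.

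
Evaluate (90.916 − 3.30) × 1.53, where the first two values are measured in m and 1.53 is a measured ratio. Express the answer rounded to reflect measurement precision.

90.916 m − 3.30 m = 87.616 m; the difference is limited to 2 decimal places (4 s.f.).
Carrying full precision, 87.616 × 1.53 = 134.05248 m; 1.53 has 3 s.f., so the result keeps min(4, 3) = 3 s.f.
Rounded to 3 significant figures: 134 m.

134 m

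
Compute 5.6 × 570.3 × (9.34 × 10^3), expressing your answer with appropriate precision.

5.6 × 570.3 × (9.34 × 10^3) = 29828971.2
Multiplication/division keeps the fewest significant figures: 5.6 → 2 s.f., 570.3 → 4 s.f., 9.34 × 10^3 → 3 s.f.; limit is 2.
Rounded to 2 significant figures: 3.0 × 10^7.

3.0 × 10^7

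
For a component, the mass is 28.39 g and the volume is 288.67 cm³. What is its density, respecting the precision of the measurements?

density = 28.39 g ÷ 288.67 cm³ = 0.0983475941386… g/cm³.
28.39 has 4 significant figures; 288.67 has 5.
Division/multiplication keeps the fewest: 4 significant figures.
Rounded: 0.09835 g/cm³.

0.09835 g/cm³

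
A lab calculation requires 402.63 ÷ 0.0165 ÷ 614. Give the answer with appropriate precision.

402.63 ÷ 0.0165 ÷ 614 = 39.742374889…
Multiplication/division keeps the fewest significant figures: 402.63 → 5 s.f., 0.0165 → 3 s.f., 614 → 3 s.f.; limit is 3.
Rounded to 3 significant figures: 39.7.

39.7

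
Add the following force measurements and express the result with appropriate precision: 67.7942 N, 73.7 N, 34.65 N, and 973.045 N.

67.7942 N + 73.7 N + 34.65 N + 973.045 N = 1149.1892 N.
Addition/subtraction keeps the fewest decimal places: 67.7942 → 4 decimal places, 73.7 → 1 decimal place, 34.65 → 2 decimal places, 973.045 → 3 decimal places; limit is 1.
Rounded to 1 decimal place: 1149.2 N.

1149.2 N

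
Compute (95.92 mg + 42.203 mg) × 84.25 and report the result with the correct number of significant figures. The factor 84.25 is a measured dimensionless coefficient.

1.164 × 10^4 mg

95.92 mg + 42.203 mg = 138.123 mg; the sum is limited to 2 decimal places (5 s.f.).
Carrying full precision, 138.123 × 84.25 = 11636.86275 mg; 84.25 has 4 s.f., so the result keeps min(5, 4) = 4 s.f.
Rounded to 4 significant figures: 1.164 × 10^4 mg.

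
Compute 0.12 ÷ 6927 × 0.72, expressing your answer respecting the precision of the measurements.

0.12 ÷ 6927 × 0.72 = 0.0000124729320052…
Multiplication/division keeps the fewest significant figures: 0.12 → 2 s.f., 6927 → 4 s.f., 0.72 → 2 s.f.; limit is 2.
Rounded to 2 significant figures: 1.2 × 10^-5.

1.2 × 10^-5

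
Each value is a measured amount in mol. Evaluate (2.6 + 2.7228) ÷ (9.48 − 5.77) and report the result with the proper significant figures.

2.6 + 2.7228 = 5.3228, limited to 1 d.p. → 2 s.f.; 9.48 − 5.77 = 3.71, limited to 2 d.p. → 3 s.f.
Carrying full precision, 5.3228 ÷ 3.71 = 1.43471698113…; keep min(2, 3) = 2 s.f.
Rounded to 2 significant figures: 1.4.

1.4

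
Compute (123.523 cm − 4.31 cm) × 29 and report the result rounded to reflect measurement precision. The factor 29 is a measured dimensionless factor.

123.523 cm − 4.31 cm = 119.213 cm; the difference is limited to 2 decimal places (5 s.f.).
Carrying full precision, 119.213 × 29 = 3457.177 cm; 29 has 2 s.f., so the result keeps min(5, 2) = 2 s.f.
Rounded to 2 significant figures: 3.5 × 10^3 cm.

3.5 × 10^3 cm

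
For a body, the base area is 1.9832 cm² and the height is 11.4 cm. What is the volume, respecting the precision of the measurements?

volume = 1.9832 cm² × 11.4 cm = 22.60848 cm³.
1.9832 has 5 significant figures; 11.4 has 3.
Division/multiplication keeps the fewest: 3 significant figures.
Rounded: 22.6 cm³.

22.6 cm³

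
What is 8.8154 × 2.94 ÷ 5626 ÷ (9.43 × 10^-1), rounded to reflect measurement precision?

8.8154 × 2.94 ÷ 5626 ÷ (9.43 × 10^-1) = 0.00488515033406…
Multiplication/division keeps the fewest significant figures: 8.8154 → 5 s.f., 2.94 → 3 s.f., 5626 → 4 s.f., 9.43 × 10^-1 → 3 s.f.; limit is 3.
Rounded to 3 significant figures: 0.00489.

0.00489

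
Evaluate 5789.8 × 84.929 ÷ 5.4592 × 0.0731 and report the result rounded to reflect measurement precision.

6.58 × 10³

5789.8 × 84.929 ÷ 5.4592 × 0.0731 = 6584.27473971…
Multiplication/division keeps the fewest significant figures: 5789.8 → 5 s.f., 84.929 → 5 s.f., 5.4592 → 5 s.f., 0.0731 → 3 s.f.; limit is 3.
Rounded to 3 significant figures: 6.58 × 10³.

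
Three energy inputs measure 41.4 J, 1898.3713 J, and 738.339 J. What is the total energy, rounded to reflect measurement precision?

2678.1 J

41.4 J + 1898.3713 J + 738.339 J = 2678.1103 J.
Addition/subtraction keeps the fewest decimal places: 41.4 → 1 decimal place, 1898.3713 → 4 decimal places, 738.339 → 3 decimal places; limit is 1.
Rounded to 1 decimal place: 2678.1 J.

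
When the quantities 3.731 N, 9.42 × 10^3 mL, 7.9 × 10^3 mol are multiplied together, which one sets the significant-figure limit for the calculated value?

3.731 N → 4 s.f.; 9.42 × 10^3 mL → 3 s.f.; 7.9 × 10^3 mol → 2 s.f.
The fewest is 2 significant figures, from 7.9 × 10^3 mol.

7.9 × 10^3 mol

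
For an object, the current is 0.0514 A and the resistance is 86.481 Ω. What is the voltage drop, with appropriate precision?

voltage drop = 0.0514 A × 86.481 Ω = 4.4451234 V.
0.0514 has 3 significant figures; 86.481 has 5.
Division/multiplication keeps the fewest: 3 significant figures.
Rounded: 4.45 V.

4.45 V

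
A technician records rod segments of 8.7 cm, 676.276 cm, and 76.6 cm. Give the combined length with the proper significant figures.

8.7 cm + 676.276 cm + 76.6 cm = 761.576 cm.
Addition/subtraction keeps the fewest decimal places: 8.7 → 1 decimal place, 676.276 → 3 decimal places, 76.6 → 1 decimal place; limit is 1.
Rounded to 1 decimal place: 761.6 cm.

761.6 cm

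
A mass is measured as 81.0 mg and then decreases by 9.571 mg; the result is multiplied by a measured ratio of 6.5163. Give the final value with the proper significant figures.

81.0 mg − 9.571 mg = 71.429 mg; the difference is limited to 1 decimal place (3 s.f.).
Carrying full precision, 71.429 × 6.5163 = 465.4527927 mg; 6.5163 has 5 s.f., so the result keeps min(3, 5) = 3 s.f.
Rounded to 3 significant figures: 465 mg.

465 mg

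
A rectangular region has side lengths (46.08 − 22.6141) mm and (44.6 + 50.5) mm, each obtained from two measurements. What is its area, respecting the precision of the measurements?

46.08 − 22.6141 = 23.4659, limited to 2 d.p. → 4 s.f.; 44.6 + 50.5 = 95.1, limited to 1 d.p. → 3 s.f.
Carrying full precision, 23.4659 × 95.1 = 2231.60709; keep min(4, 3) = 3 s.f.
Rounded to 3 significant figures: 2.23 × 10³ mm².

2.23 × 10³ mm²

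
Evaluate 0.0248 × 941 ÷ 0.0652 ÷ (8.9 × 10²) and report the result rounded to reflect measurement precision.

0.40

0.0248 × 941 ÷ 0.0652 ÷ (8.9 × 10²) = 0.402164472324…
Multiplication/division keeps the fewest significant figures: 0.0248 → 3 s.f., 941 → 3 s.f., 0.0652 → 3 s.f., 8.9 × 10² → 2 s.f.; limit is 2.
Rounded to 2 significant figures: 0.40.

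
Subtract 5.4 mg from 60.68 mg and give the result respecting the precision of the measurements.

55.3 mg

60.68 mg − 5.4 mg = 55.28 mg.
Addition/subtraction keeps the fewest decimal places: 60.68 → 2 decimal places, 5.4 → 1 decimal place; limit is 1.
Rounded to 1 decimal place: 55.3 mg.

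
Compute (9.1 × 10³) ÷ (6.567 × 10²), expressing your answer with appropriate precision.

14

(9.1 × 10³) ÷ (6.567 × 10²) = 13.8571646109…
Multiplication/division keeps the fewest significant figures: 9.1 × 10³ → 2 s.f., 6.567 × 10² → 4 s.f.; limit is 2.
Rounded to 2 significant figures: 14.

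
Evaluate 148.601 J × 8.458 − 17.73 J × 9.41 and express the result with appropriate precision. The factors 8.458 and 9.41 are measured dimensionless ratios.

148.601 × 8.458 = 1256.867258 → 1257 J (4 s.f., last digit at the 10^0 place).
17.73 × 9.41 = 166.8393 → 167 J (3 s.f., last digit at the 10^0 place).
Difference: 1090.027958 J; keep the coarser place, 10^0.
Result: 1.090 × 10^3 J.

1.090 × 10^3 J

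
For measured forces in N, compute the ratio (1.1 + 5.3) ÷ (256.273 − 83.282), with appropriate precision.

0.037

1.1 + 5.3 = 6.4, limited to 1 d.p. → 2 s.f.; 256.273 − 83.282 = 172.991, limited to 3 d.p. → 6 s.f.
Carrying full precision, 6.4 ÷ 172.991 = 0.0369961443081…; keep min(2, 6) = 2 s.f.
Rounded to 2 significant figures: 0.037.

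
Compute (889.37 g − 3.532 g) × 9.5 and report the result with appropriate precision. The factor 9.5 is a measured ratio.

889.37 g − 3.532 g = 885.838 g; the difference is limited to 2 decimal places (5 s.f.).
Carrying full precision, 885.838 × 9.5 = 8415.461 g; 9.5 has 2 s.f., so the result keeps min(5, 2) = 2 s.f.
Rounded to 2 significant figures: 8.4 × 10^3 g.

8.4 × 10^3 g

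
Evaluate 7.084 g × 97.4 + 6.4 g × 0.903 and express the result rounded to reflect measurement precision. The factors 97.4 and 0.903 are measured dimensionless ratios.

696 g

7.084 × 97.4 = 689.9816 → 690. g (3 s.f., last digit at the 10^0 place).
6.4 × 0.903 = 5.7792 → 5.8 g (2 s.f., last digit at the 10^-1 place).
Sum: 695.7608 g; keep the coarser place, 10^0.
Result: 696 g.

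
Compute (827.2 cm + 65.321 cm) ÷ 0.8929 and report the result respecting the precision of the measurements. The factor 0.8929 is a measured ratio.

827.2 cm + 65.321 cm = 892.521 cm; the sum is limited to 1 decimal place (4 s.f.).
Carrying full precision, 892.521 ÷ 0.8929 = 999.575540374… cm; 0.8929 has 4 s.f., so the result keeps min(4, 4) = 4 s.f.
Rounded to 4 significant figures: 999.6 cm.

999.6 cm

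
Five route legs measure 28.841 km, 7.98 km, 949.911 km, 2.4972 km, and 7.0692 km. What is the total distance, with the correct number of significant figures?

28.841 km + 7.98 km + 949.911 km + 2.4972 km + 7.0692 km = 996.2984 km.
Addition/subtraction keeps the fewest decimal places: 28.841 → 3 decimal places, 7.98 → 2 decimal places, 949.911 → 3 decimal places, 2.4972 → 4 decimal places, 7.0692 → 4 decimal places; limit is 2.
Rounded to 2 decimal places: 996.30 km.

996.30 km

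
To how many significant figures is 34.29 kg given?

4

34.29: every digit is nonzero and significant.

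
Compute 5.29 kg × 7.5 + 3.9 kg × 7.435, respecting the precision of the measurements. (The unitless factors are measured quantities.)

69 kg

5.29 × 7.5 = 39.675 → 40. kg (2 s.f., last digit at the 10^0 place).
3.9 × 7.435 = 28.9965 → 29 kg (2 s.f., last digit at the 10^0 place).
Sum: 68.6715 kg; keep the coarser place, 10^0.
Result: 69 kg.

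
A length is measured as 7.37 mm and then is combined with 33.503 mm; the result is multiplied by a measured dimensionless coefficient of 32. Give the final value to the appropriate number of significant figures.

7.37 mm + 33.503 mm = 40.873 mm; the sum is limited to 2 decimal places (4 s.f.).
Carrying full precision, 40.873 × 32 = 1307.936 mm; 32 has 2 s.f., so the result keeps min(4, 2) = 2 s.f.
Rounded to 2 significant figures: 1.3 × 10³ mm.

1.3 × 10³ mm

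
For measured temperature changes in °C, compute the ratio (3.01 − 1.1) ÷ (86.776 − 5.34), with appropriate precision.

3.01 − 1.1 = 1.91, limited to 1 d.p. → 2 s.f.; 86.776 − 5.34 = 81.436, limited to 2 d.p. → 4 s.f.
Carrying full precision, 1.91 ÷ 81.436 = 0.0234540006877…; keep min(2, 4) = 2 s.f.
Rounded to 2 significant figures: 0.023.

0.023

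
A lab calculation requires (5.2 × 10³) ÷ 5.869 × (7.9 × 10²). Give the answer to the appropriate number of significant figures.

7.0 × 10⁵

(5.2 × 10³) ÷ 5.869 × (7.9 × 10²) = 699948.883967…
Multiplication/division keeps the fewest significant figures: 5.2 × 10³ → 2 s.f., 5.869 → 4 s.f., 7.9 × 10² → 2 s.f.; limit is 2.
Rounded to 2 significant figures: 7.0 × 10⁵.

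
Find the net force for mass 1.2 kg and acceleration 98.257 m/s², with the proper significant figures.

1.2 × 10² N

net force = 1.2 kg × 98.257 m/s² = 117.9084 N.
1.2 has 2 significant figures; 98.257 has 5.
Division/multiplication keeps the fewest: 2 significant figures.
Rounded: 1.2 × 10² N.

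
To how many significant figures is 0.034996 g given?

5

0.034996: leading zeros are not significant.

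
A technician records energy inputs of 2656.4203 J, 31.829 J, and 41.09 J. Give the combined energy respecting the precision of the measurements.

2729.34 J

2656.4203 J + 31.829 J + 41.09 J = 2729.3393 J.
Addition/subtraction keeps the fewest decimal places: 2656.4203 → 4 decimal places, 31.829 → 3 decimal places, 41.09 → 2 decimal places; limit is 2.
Rounded to 2 decimal places: 2729.34 J.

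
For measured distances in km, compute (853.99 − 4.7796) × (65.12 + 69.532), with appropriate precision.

1.1435 × 10^5 km²

853.99 − 4.7796 = 849.2104, limited to 2 d.p. → 5 s.f.; 65.12 + 69.532 = 134.652, limited to 2 d.p. → 5 s.f.
Carrying full precision, 849.2104 × 134.652 = 114347.878781…; keep min(5, 5) = 5 s.f.
Rounded to 5 significant figures: 1.1435 × 10^5 km².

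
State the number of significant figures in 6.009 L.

6.009: zeros between nonzero digits are significant.

4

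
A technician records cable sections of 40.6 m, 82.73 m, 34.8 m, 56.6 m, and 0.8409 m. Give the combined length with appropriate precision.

215.6 m

40.6 m + 82.73 m + 34.8 m + 56.6 m + 0.8409 m = 215.5709 m.
Addition/subtraction keeps the fewest decimal places: 40.6 → 1 decimal place, 82.73 → 2 decimal places, 34.8 → 1 decimal place, 56.6 → 1 decimal place, 0.8409 → 4 decimal places; limit is 1.
Rounded to 1 decimal place: 215.6 m.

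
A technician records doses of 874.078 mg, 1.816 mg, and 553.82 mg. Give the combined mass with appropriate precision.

1429.71 mg

874.078 mg + 1.816 mg + 553.82 mg = 1429.714 mg.
Addition/subtraction keeps the fewest decimal places: 874.078 → 3 decimal places, 1.816 → 3 decimal places, 553.82 → 2 decimal places; limit is 2.
Rounded to 2 decimal places: 1429.71 mg.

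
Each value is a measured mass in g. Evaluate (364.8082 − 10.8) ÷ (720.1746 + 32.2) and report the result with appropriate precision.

0.4705

364.8082 − 10.8 = 354.0082, limited to 1 d.p. → 4 s.f.; 720.1746 + 32.2 = 752.3746, limited to 1 d.p. → 4 s.f.
Carrying full precision, 354.0082 ÷ 752.3746 = 0.470521200476…; keep min(4, 4) = 4 s.f.
Rounded to 4 significant figures: 0.4705.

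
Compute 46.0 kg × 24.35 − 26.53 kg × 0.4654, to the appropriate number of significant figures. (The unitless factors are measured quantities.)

46.0 × 24.35 = 1120.1 → 1.12 × 10^3 kg (3 s.f., last digit at the 10^1 place).
26.53 × 0.4654 = 12.347062 → 12.35 kg (4 s.f., last digit at the 10^-2 place).
Difference: 1107.752938 kg; keep the coarser place, 10^1.
Result: 1.11 × 10^3 kg.

1.11 × 10^3 kg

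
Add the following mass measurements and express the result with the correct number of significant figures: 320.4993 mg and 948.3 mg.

1268.8 mg

320.4993 mg + 948.3 mg = 1268.7993 mg.
Addition/subtraction keeps the fewest decimal places: 320.4993 → 4 decimal places, 948.3 → 1 decimal place; limit is 1.
Rounded to 1 decimal place: 1268.8 mg.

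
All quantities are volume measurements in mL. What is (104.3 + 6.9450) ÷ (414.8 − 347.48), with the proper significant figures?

104.3 + 6.9450 = 111.2450, limited to 1 d.p. → 4 s.f.; 414.8 − 347.48 = 67.32, limited to 1 d.p. → 3 s.f.
Carrying full precision, 111.2450 ÷ 67.32 = 1.65248068925…; keep min(4, 3) = 3 s.f.
Rounded to 3 significant figures: 1.65.

1.65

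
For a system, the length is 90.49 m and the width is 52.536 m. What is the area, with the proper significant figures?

area = 90.49 m × 52.536 m = 4753.98264 m².
90.49 has 4 significant figures; 52.536 has 5.
Division/multiplication keeps the fewest: 4 significant figures.
Rounded: 4754 m².

4754 m²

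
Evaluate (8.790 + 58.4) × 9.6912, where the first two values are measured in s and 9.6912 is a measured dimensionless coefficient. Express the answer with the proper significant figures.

651 s

8.790 s + 58.4 s = 67.190 s; the sum is limited to 1 decimal place (3 s.f.).
Carrying full precision, 67.190 × 9.6912 = 651.151728 s; 9.6912 has 5 s.f., so the result keeps min(3, 5) = 3 s.f.
Rounded to 3 significant figures: 651 s.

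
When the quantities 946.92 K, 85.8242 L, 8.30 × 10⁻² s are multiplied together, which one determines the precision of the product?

8.30 × 10⁻² s

946.92 K → 5 s.f.; 85.8242 L → 6 s.f.; 8.30 × 10⁻² s → 3 s.f.
The fewest is 3 significant figures, from 8.30 × 10⁻² s.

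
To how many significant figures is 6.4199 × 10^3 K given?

5

6.4199 × 10^3: in scientific notation every digit of the coefficient is significant.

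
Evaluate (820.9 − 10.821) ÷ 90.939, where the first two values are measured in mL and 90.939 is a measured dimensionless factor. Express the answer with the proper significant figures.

820.9 mL − 10.821 mL = 810.079 mL; the difference is limited to 1 decimal place (4 s.f.).
Carrying full precision, 810.079 ÷ 90.939 = 8.9079382883… mL; 90.939 has 5 s.f., so the result keeps min(4, 5) = 4 s.f.
Rounded to 4 significant figures: 8.908 mL.

8.908 mL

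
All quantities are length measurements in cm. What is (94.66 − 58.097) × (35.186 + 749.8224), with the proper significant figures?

94.66 − 58.097 = 36.563, limited to 2 d.p. → 4 s.f.; 35.186 + 749.8224 = 785.0084, limited to 3 d.p. → 6 s.f.
Carrying full precision, 36.563 × 785.0084 = 28702.2621292; keep min(4, 6) = 4 s.f.
Rounded to 4 significant figures: 2.870 × 10⁴ cm².

2.870 × 10⁴ cm²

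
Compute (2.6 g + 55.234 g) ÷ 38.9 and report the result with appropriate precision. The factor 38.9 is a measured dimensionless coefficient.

2.6 g + 55.234 g = 57.834 g; the sum is limited to 1 decimal place (3 s.f.).
Carrying full precision, 57.834 ÷ 38.9 = 1.48673521851… g; 38.9 has 3 s.f., so the result keeps min(3, 3) = 3 s.f.
Rounded to 3 significant figures: 1.49 g.

1.49 g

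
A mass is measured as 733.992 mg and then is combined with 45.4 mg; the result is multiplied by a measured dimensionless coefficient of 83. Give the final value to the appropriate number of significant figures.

733.992 mg + 45.4 mg = 779.392 mg; the sum is limited to 1 decimal place (4 s.f.).
Carrying full precision, 779.392 × 83 = 64689.536 mg; 83 has 2 s.f., so the result keeps min(4, 2) = 2 s.f.
Rounded to 2 significant figures: 6.5 × 10⁴ mg.

6.5 × 10⁴ mg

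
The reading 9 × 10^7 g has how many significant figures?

1

9 × 10^7: in scientific notation every digit of the coefficient is significant.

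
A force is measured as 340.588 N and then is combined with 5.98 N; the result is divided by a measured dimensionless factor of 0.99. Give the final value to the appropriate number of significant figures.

340.588 N + 5.98 N = 346.568 N; the sum is limited to 2 decimal places (5 s.f.).
Carrying full precision, 346.568 ÷ 0.99 = 350.068686869… N; 0.99 has 2 s.f., so the result keeps min(5, 2) = 2 s.f.
Rounded to 2 significant figures: 3.5 × 10^2 N.

3.5 × 10^2 N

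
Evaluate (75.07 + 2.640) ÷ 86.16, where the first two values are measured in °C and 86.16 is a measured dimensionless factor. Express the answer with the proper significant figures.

9.019 × 10⁻¹ °C

75.07 °C + 2.640 °C = 77.710 °C; the sum is limited to 2 decimal places (4 s.f.).
Carrying full precision, 77.710 ÷ 86.16 = 0.901926648097… °C; 86.16 has 4 s.f., so the result keeps min(4, 4) = 4 s.f.
Rounded to 4 significant figures: 9.019 × 10⁻¹ °C.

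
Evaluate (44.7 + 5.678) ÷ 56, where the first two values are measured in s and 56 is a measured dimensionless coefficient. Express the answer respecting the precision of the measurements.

9.0 × 10⁻¹ s

44.7 s + 5.678 s = 50.378 s; the sum is limited to 1 decimal place (3 s.f.).
Carrying full precision, 50.378 ÷ 56 = 0.899607142857… s; 56 has 2 s.f., so the result keeps min(3, 2) = 2 s.f.
Rounded to 2 significant figures: 9.0 × 10⁻¹ s.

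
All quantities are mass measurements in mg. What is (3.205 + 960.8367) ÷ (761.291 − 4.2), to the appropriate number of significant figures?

3.205 + 960.8367 = 964.0417, limited to 3 d.p. → 6 s.f.; 761.291 − 4.2 = 757.091, limited to 1 d.p. → 4 s.f.
Carrying full precision, 964.0417 ÷ 757.091 = 1.27334983509…; keep min(6, 4) = 4 s.f.
Rounded to 4 significant figures: 1.273.

1.273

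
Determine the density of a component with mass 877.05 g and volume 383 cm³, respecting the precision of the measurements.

2.29 g/cm³

density = 877.05 g ÷ 383 cm³ = 2.28994778068… g/cm³.
877.05 has 5 significant figures; 383 has 3.
Division/multiplication keeps the fewest: 3 significant figures.
Rounded: 2.29 g/cm³.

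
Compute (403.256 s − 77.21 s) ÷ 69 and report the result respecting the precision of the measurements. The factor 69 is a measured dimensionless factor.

4.7 s

403.256 s − 77.21 s = 326.046 s; the difference is limited to 2 decimal places (5 s.f.).
Carrying full precision, 326.046 ÷ 69 = 4.72530434783… s; 69 has 2 s.f., so the result keeps min(5, 2) = 2 s.f.
Rounded to 2 significant figures: 4.7 s.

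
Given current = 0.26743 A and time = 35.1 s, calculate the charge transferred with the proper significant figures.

9.39 C

charge transferred = 0.26743 A × 35.1 s = 9.386793 C.
0.26743 has 5 significant figures; 35.1 has 3.
Division/multiplication keeps the fewest: 3 significant figures.
Rounded: 9.39 C.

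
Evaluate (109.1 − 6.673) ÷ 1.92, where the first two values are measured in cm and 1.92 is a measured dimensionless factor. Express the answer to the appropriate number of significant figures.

109.1 cm − 6.673 cm = 102.427 cm; the difference is limited to 1 decimal place (4 s.f.).
Carrying full precision, 102.427 ÷ 1.92 = 53.3473958333… cm; 1.92 has 3 s.f., so the result keeps min(4, 3) = 3 s.f.
Rounded to 3 significant figures: 53.3 cm.

53.3 cm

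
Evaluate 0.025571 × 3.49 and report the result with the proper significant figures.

0.025571 × 3.49 = 0.08924279
Multiplication/division keeps the fewest significant figures: 0.025571 → 5 s.f., 3.49 → 3 s.f.; limit is 3.
Rounded to 3 significant figures: 0.0892.

0.0892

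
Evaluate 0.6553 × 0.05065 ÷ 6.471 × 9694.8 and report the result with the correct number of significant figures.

49.73

0.6553 × 0.05065 ÷ 6.471 × 9694.8 = 49.7264060556…
Multiplication/division keeps the fewest significant figures: 0.6553 → 4 s.f., 0.05065 → 4 s.f., 6.471 → 4 s.f., 9694.8 → 5 s.f.; limit is 4.
Rounded to 4 significant figures: 49.73.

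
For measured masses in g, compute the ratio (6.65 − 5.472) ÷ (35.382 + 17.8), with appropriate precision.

0.0222

6.65 − 5.472 = 1.178, limited to 2 d.p. → 3 s.f.; 35.382 + 17.8 = 53.182, limited to 1 d.p. → 3 s.f.
Carrying full precision, 1.178 ÷ 53.182 = 0.0221503516227…; keep min(3, 3) = 3 s.f.
Rounded to 3 significant figures: 0.0222.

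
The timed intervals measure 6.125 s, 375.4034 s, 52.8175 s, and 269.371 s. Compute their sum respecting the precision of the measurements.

703.717 s

6.125 s + 375.4034 s + 52.8175 s + 269.371 s = 703.7169 s.
Addition/subtraction keeps the fewest decimal places: 6.125 → 3 decimal places, 375.4034 → 4 decimal places, 52.8175 → 4 decimal places, 269.371 → 3 decimal places; limit is 3.
Rounded to 3 decimal places: 703.717 s.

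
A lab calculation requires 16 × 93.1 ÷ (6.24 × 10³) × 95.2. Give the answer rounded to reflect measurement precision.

23

16 × 93.1 ÷ (6.24 × 10³) × 95.2 = 22.7259487179…
Multiplication/division keeps the fewest significant figures: 16 → 2 s.f., 93.1 → 3 s.f., 6.24 × 10³ → 3 s.f., 95.2 → 3 s.f.; limit is 2.
Rounded to 2 significant figures: 23.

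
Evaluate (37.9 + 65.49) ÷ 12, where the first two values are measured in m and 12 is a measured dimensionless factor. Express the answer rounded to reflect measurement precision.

8.6 m

37.9 m + 65.49 m = 103.39 m; the sum is limited to 1 decimal place (4 s.f.).
Carrying full precision, 103.39 ÷ 12 = 8.61583333333… m; 12 has 2 s.f., so the result keeps min(4, 2) = 2 s.f.
Rounded to 2 significant figures: 8.6 m.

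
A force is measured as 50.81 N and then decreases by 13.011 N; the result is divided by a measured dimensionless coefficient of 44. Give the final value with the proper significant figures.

50.81 N − 13.011 N = 37.799 N; the difference is limited to 2 decimal places (4 s.f.).
Carrying full precision, 37.799 ÷ 44 = 0.859068181818… N; 44 has 2 s.f., so the result keeps min(4, 2) = 2 s.f.
Rounded to 2 significant figures: 0.86 N.

0.86 N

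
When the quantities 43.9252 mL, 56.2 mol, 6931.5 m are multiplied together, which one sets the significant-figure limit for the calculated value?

43.9252 mL → 6 s.f.; 56.2 mol → 3 s.f.; 6931.5 m → 5 s.f.
The fewest is 3 significant figures, from 56.2 mol.

56.2 mol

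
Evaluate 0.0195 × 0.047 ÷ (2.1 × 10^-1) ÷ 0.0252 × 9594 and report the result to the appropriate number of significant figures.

1.7 × 10^3

0.0195 × 0.047 ÷ (2.1 × 10^-1) ÷ 0.0252 × 9594 = 1661.54591837…
Multiplication/division keeps the fewest significant figures: 0.0195 → 3 s.f., 0.047 → 2 s.f., 2.1 × 10^-1 → 2 s.f., 0.0252 → 3 s.f., 9594 → 4 s.f.; limit is 2.
Rounded to 2 significant figures: 1.7 × 10^3.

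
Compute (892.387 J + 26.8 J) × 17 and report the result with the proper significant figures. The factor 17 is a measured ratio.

1.6 × 10⁴ J

892.387 J + 26.8 J = 919.187 J; the sum is limited to 1 decimal place (4 s.f.).
Carrying full precision, 919.187 × 17 = 15626.179 J; 17 has 2 s.f., so the result keeps min(4, 2) = 2 s.f.
Rounded to 2 significant figures: 1.6 × 10⁴ J.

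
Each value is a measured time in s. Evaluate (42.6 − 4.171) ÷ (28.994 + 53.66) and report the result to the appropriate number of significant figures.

0.465

42.6 − 4.171 = 38.429, limited to 1 d.p. → 3 s.f.; 28.994 + 53.66 = 82.654, limited to 2 d.p. → 4 s.f.
Carrying full precision, 38.429 ÷ 82.654 = 0.464938176011…; keep min(3, 4) = 3 s.f.
Rounded to 3 significant figures: 0.465.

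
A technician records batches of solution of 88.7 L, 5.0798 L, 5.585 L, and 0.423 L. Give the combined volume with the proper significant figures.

88.7 L + 5.0798 L + 5.585 L + 0.423 L = 99.7878 L.
Addition/subtraction keeps the fewest decimal places: 88.7 → 1 decimal place, 5.0798 → 4 decimal places, 5.585 → 3 decimal places, 0.423 → 3 decimal places; limit is 1.
Rounded to 1 decimal place: 99.8 L.

99.8 L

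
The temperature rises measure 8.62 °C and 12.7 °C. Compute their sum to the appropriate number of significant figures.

21.3 °C

8.62 °C + 12.7 °C = 21.32 °C.
Addition/subtraction keeps the fewest decimal places: 8.62 → 2 decimal places, 12.7 → 1 decimal place; limit is 1.
Rounded to 1 decimal place: 21.3 °C.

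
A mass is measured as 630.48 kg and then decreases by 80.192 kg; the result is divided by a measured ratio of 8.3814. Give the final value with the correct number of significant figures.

65.656 kg

630.48 kg − 80.192 kg = 550.288 kg; the difference is limited to 2 decimal places (5 s.f.).
Carrying full precision, 550.288 ÷ 8.3814 = 65.6558570167… kg; 8.3814 has 5 s.f., so the result keeps min(5, 5) = 5 s.f.
Rounded to 5 significant figures: 65.656 kg.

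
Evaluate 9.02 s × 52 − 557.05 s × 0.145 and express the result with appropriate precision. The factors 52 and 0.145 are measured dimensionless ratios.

3.9 × 10^2 s

9.02 × 52 = 469.04 → 4.7 × 10^2 s (2 s.f., last digit at the 10^1 place).
557.05 × 0.145 = 80.77225 → 80.8 s (3 s.f., last digit at the 10^-1 place).
Difference: 388.26775 s; keep the coarser place, 10^1.
Result: 3.9 × 10^2 s.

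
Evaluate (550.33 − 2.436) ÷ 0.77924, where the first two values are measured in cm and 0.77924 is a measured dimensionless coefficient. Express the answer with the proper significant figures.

550.33 cm − 2.436 cm = 547.894 cm; the difference is limited to 2 decimal places (5 s.f.).
Carrying full precision, 547.894 ÷ 0.77924 = 703.113289872… cm; 0.77924 has 5 s.f., so the result keeps min(5, 5) = 5 s.f.
Rounded to 5 significant figures: 703.11 cm.

703.11 cm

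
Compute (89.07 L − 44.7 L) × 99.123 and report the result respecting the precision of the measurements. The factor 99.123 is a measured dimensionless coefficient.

89.07 L − 44.7 L = 44.37 L; the difference is limited to 1 decimal place (3 s.f.).
Carrying full precision, 44.37 × 99.123 = 4398.08751 L; 99.123 has 5 s.f., so the result keeps min(3, 5) = 3 s.f.
Rounded to 3 significant figures: 4.40 × 10^3 L.

4.40 × 10^3 L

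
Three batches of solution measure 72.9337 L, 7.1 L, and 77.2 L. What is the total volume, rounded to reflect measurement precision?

72.9337 L + 7.1 L + 77.2 L = 157.2337 L.
Addition/subtraction keeps the fewest decimal places: 72.9337 → 4 decimal places, 7.1 → 1 decimal place, 77.2 → 1 decimal place; limit is 1.
Rounded to 1 decimal place: 157.2 L.

157.2 L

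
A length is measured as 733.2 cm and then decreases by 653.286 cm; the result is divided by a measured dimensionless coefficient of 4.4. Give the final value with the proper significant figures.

733.2 cm − 653.286 cm = 79.914 cm; the difference is limited to 1 decimal place (3 s.f.).
Carrying full precision, 79.914 ÷ 4.4 = 18.1622727273… cm; 4.4 has 2 s.f., so the result keeps min(3, 2) = 2 s.f.
Rounded to 2 significant figures: 18 cm.

18 cm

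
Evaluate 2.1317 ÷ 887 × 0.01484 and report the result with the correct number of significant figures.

2.1317 ÷ 887 × 0.01484 = 0.000035664518602…
Multiplication/division keeps the fewest significant figures: 2.1317 → 5 s.f., 887 → 3 s.f., 0.01484 → 4 s.f.; limit is 3.
Rounded to 3 significant figures: 3.57 × 10^-5.

3.57 × 10^-5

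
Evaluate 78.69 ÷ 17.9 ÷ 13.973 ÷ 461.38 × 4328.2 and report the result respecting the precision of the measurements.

2.95

78.69 ÷ 17.9 ÷ 13.973 ÷ 461.38 × 4328.2 = 2.95138191173…
Multiplication/division keeps the fewest significant figures: 78.69 → 4 s.f., 17.9 → 3 s.f., 13.973 → 5 s.f., 461.38 → 5 s.f., 4328.2 → 5 s.f.; limit is 3.
Rounded to 3 significant figures: 2.95.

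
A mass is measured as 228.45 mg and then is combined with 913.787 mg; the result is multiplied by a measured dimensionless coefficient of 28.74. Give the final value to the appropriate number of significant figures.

228.45 mg + 913.787 mg = 1142.237 mg; the sum is limited to 2 decimal places (6 s.f.).
Carrying full precision, 1142.237 × 28.74 = 32827.89138 mg; 28.74 has 4 s.f., so the result keeps min(6, 4) = 4 s.f.
Rounded to 4 significant figures: 3.283 × 10⁴ mg.

3.283 × 10⁴ mg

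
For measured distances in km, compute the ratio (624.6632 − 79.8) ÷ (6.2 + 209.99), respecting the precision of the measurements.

2.520

624.6632 − 79.8 = 544.8632, limited to 1 d.p. → 4 s.f.; 6.2 + 209.99 = 216.19, limited to 1 d.p. → 4 s.f.
Carrying full precision, 544.8632 ÷ 216.19 = 2.52029788612…; keep min(4, 4) = 4 s.f.
Rounded to 4 significant figures: 2.520.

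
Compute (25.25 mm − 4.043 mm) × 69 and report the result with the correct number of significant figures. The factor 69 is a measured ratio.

25.25 mm − 4.043 mm = 21.207 mm; the difference is limited to 2 decimal places (4 s.f.).
Carrying full precision, 21.207 × 69 = 1463.283 mm; 69 has 2 s.f., so the result keeps min(4, 2) = 2 s.f.
Rounded to 2 significant figures: 1.5 × 10^3 mm.

1.5 × 10^3 mm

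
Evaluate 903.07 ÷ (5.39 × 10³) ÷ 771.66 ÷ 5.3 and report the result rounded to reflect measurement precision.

4.1 × 10⁻⁵

903.07 ÷ (5.39 × 10³) ÷ 771.66 ÷ 5.3 = 0.0000409666821064…
Multiplication/division keeps the fewest significant figures: 903.07 → 5 s.f., 5.39 × 10³ → 3 s.f., 771.66 → 5 s.f., 5.3 → 2 s.f.; limit is 2.
Rounded to 2 significant figures: 4.1 × 10⁻⁵.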